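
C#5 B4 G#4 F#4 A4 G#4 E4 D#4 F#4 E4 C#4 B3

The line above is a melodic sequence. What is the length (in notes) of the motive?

There are 12 notes; a 4-note unit gives 3 cells:
C#5 B4 G#4 F#4 | A4 G#4 E4 D#4 | F#4 E4 C#4 B3
Each cell is the previous one down a 3rd — so the unit is 4 notes.

4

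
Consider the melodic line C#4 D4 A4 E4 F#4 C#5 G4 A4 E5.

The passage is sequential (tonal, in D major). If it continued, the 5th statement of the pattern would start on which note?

D5

With a 3-note motive the entries are C#4, E4, G4, each up a 3rd from the previous.
Extending the heads up a 3rd: B4 → D5.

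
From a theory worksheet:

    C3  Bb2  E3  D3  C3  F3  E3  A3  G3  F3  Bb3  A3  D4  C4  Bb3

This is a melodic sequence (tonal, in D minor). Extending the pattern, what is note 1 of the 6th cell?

D5

With 5-note cells, note 1 of each statement runs C3, F3, Bb3.
Extending up a 4th: E4 → A4 → D5.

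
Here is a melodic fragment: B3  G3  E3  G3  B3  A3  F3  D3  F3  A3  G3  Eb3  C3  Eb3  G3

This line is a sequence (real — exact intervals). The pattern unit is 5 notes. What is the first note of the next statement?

The 5-note cells begin on B3, A3, G3 — each down a 2nd from the last.
One more step down a 2nd gives F3.

F3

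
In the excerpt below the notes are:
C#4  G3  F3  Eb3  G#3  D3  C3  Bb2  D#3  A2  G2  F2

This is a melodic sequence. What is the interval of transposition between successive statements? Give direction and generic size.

down a 4th

Taking 4-note groups, the heads are C#4, G#3, D#3: the pattern moves down a 4th.
From C#4 to G#3: down a 4th.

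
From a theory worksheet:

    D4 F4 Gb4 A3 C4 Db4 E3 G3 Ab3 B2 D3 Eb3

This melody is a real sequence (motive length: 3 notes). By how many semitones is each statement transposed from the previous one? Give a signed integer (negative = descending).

-5

The 3-note cells begin on D4, A3, E3, B2 — each down a 4th from the last.
D4 to A3 spans -5 semitones.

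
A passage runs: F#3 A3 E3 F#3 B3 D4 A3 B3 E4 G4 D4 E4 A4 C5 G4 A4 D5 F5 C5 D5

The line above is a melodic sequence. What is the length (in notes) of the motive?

There are 20 notes; a 4-note unit gives 5 cells:
F#3 A3 E3 F#3 | B3 D4 A3 B3 | E4 G4 D4 E4 | A4 C5 G4 A4 | D5 F5 C5 D5
Every group is a transposition up a 4th of the one before; no shorter unit works.

4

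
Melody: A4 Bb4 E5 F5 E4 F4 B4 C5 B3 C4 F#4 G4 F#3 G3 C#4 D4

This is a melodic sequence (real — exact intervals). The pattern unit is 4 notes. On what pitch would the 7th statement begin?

With a 4-note motive the entries are A4, E4, B3, F#3, each down a 4th from the previous.
Continuing: C#3 → G#2 → D#2. Statement 7 starts on D#2.

D#2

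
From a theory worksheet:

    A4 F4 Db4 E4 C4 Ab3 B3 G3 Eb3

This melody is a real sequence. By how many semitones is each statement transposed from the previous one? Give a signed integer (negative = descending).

The 3-note cells begin on A4, E4, B3 — each down a 4th from the last.
A4 to E4 spans -5 semitones.

-5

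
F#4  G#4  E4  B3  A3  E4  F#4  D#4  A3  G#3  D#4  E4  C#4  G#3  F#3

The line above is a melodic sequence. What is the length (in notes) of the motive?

15 notes total. Splitting into 3 groups of 5:
F#4 G#4 E4 B3 A3 | E4 F#4 D#4 A3 G#3 | D#4 E4 C#4 G#3 F#3
That's a consistent down a 2nd shift per cell, and no other grouping gives one.

5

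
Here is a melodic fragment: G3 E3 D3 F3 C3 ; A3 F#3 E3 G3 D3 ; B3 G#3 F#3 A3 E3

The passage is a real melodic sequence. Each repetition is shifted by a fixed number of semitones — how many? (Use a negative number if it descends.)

The 5-note cells begin on G3, A3, B3 — each up a 2nd from the last.
Counting half-steps from G3 to A3: 2.

2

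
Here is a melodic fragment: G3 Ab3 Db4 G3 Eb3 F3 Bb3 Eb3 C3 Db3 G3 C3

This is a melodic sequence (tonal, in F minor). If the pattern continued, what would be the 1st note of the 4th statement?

Ab2

Grouping in 4s, the 1st note of each cell is G3, Eb3, C3.
One more down a 3rd gives Ab2.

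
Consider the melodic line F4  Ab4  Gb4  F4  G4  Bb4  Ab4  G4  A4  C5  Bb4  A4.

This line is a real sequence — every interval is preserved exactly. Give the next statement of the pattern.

B4 D5 C5 B4

With a 4-note motive the entries are F4, G4, A4, each up a 2nd from the previous.
Statement 4 starts on B4 and keeps the same exact contour: B4 D5 C5 B4.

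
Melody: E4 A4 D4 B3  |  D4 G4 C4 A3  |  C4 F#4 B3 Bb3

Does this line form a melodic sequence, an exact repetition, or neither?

Note 4 of cell 3 is Bb3; if this were a sequence it would be G3. No unit length gives a consistent transposition pattern.

neither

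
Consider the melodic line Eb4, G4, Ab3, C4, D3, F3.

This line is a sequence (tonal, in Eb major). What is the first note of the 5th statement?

Taking 2-note groups, the heads are Eb4, Ab3, D3: the pattern moves down a 5th.
Extending the heads down a 5th: G2 → C2.

C2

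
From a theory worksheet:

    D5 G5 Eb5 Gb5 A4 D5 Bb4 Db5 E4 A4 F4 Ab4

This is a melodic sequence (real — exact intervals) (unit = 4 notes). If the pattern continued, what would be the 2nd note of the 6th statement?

The unit is 4 notes. Position-2 pitches of the 3 shown cells: G5, D5, A4.
Each moves down a 4th. Continuing: E4 → B3 → F#3.

F#3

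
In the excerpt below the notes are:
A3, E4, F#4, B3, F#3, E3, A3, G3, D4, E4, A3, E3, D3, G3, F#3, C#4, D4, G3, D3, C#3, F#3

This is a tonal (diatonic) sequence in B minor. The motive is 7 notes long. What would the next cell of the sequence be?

Unit = 7 notes; the statements start on A3, G3, F#3, moving down a 2nd each time.
So cell 4 is E3 B3 C#4 F#3 C#3 B2 E3.

E3 B3 C#4 F#3 C#3 B2 E3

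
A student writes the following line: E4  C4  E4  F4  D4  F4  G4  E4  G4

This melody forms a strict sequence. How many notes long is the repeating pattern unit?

There are 9 notes; a 3-note unit gives 3 cells:
E4 C4 E4 | F4 D4 F4 | G4 E4 G4
That's a consistent up a 2nd shift per cell, and no other grouping gives one.

3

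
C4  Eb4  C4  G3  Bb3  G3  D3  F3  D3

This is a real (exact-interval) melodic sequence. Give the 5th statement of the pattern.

Taking 3-note groups, the heads are C4, G3, D3: the pattern moves down a 4th.
Continuing the starts: A2 → E2.
So cell 5 is E2 G2 E2.

E2 G2 E2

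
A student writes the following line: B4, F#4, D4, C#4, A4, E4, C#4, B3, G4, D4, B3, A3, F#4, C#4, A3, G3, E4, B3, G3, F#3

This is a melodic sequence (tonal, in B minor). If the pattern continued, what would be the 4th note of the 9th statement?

B2

Grouping in 4s, the 4th note of each cell is C#4, B3, A3, G3, F#3.
Extending down a 2nd: E3 → D3 → C#3 → B2.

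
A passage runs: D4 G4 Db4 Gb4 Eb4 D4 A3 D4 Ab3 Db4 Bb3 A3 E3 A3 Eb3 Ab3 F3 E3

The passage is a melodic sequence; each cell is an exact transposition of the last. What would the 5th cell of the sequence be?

Unit = 6 notes; the statements start on D4, A3, E3, moving down a 4th each time.
Continuing the starts: B2 → F#2.
So cell 5 is F#2 B2 F2 Bb2 G2 F#2.

F#2 B2 F2 Bb2 G2 F#2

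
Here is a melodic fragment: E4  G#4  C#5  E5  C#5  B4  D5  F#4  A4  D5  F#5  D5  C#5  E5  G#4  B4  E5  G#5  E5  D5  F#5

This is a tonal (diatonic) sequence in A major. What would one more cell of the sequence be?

Taking 7-note groups, the heads are E4, F#4, G#4: the pattern moves up a 2nd.
So cell 4 is A4 C#5 F#5 A5 F#5 E5 G#5.

A4 C#5 F#5 A5 F#5 E5 G#5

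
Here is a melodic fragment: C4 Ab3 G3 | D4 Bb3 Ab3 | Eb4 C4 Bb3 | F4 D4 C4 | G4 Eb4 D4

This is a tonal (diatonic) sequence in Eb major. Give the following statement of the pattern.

The 3-note cells begin on C4, D4, Eb4, F4, G4 — each up a 2nd from the last.
From Ab4 the diatonic shape gives Ab4 F4 Eb4.

Ab4 F4 Eb4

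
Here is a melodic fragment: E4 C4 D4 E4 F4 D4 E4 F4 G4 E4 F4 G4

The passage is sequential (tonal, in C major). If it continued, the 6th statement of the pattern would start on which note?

Taking 4-note groups, the heads are E4, F4, G4: the pattern moves up a 2nd.
Continuing: A4 → B4 → C5. Statement 6 starts on C5.

C5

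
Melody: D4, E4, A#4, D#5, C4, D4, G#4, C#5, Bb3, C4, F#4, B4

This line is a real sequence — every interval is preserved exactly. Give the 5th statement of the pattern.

Gb3 Ab3 D4 G4

With a 4-note motive the entries are D4, C4, Bb3, each down a 2nd from the previous.
Carrying on: Ab3 → Gb3.
From Gb3 the exact shape gives Gb3 Ab3 D4 G4.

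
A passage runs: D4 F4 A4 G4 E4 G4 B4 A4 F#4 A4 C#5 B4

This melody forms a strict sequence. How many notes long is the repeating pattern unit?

12 notes total. Splitting into 3 groups of 4:
D4 F4 A4 G4 | E4 G4 B4 A4 | F#4 A4 C#5 B4
That's a consistent up a 2nd shift per cell, and no other grouping gives one.

4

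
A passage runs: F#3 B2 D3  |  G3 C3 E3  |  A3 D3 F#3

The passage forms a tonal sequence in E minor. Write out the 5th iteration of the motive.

C4 F#3 A3

With a 3-note motive the entries are F#3, G3, A3, each up a 2nd from the previous.
Extending up a 2nd: B3 → C4.
So cell 5 is C4 F#3 A3.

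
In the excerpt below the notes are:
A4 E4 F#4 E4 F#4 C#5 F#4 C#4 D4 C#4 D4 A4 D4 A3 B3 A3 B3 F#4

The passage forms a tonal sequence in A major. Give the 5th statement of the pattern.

With a 6-note motive the entries are A4, F#4, D4, each down a 3rd from the previous.
Continuing the starts: B3 → G#3.
Statement 5 starts on G#3 and keeps the same diatonic contour: G#3 D3 E3 D3 E3 B3.

G#3 D3 E3 D3 E3 B3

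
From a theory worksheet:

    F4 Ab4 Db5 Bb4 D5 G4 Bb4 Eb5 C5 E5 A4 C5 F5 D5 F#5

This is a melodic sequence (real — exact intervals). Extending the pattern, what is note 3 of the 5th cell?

With 5-note cells, note 3 of each statement runs Db5, Eb5, F5.
Extending up a 2nd: G5 → A5.

A5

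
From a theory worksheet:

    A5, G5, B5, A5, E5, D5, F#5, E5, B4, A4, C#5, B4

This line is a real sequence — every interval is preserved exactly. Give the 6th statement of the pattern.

G#3 F#3 A#3 G#3

The 4-note cells begin on A5, E5, B4 — each down a 4th from the last.
Carrying on: F#4 → C#4 → G#3.
So cell 6 is G#3 F#3 A#3 G#3.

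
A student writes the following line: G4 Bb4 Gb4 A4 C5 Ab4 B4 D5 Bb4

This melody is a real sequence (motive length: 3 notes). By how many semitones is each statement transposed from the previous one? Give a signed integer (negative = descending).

Taking 3-note groups, the heads are G4, A4, B4: the pattern moves up a 2nd.
G4→A4 is 69 − 67 = 2 semitones.

2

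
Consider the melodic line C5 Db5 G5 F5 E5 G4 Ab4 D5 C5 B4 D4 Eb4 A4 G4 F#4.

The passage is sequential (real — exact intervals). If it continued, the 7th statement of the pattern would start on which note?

F#2

Taking 5-note groups, the heads are C5, G4, D4: the pattern moves down a 4th.
Extending the heads down a 4th: A3 → E3 → B2 → F#2.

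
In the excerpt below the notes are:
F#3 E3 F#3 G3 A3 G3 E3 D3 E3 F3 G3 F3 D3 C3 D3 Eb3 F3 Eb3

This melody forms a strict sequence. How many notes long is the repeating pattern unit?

There are 18 notes; a 6-note unit gives 3 cells:
F#3 E3 F#3 G3 A3 G3 | E3 D3 E3 F3 G3 F3 | D3 C3 D3 Eb3 F3 Eb3
Each cell is the previous one down a 2nd — so the unit is 6 notes.

6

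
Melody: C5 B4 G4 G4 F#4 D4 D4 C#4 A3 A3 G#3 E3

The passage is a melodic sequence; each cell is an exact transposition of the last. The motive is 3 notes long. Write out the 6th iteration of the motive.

Taking 3-note groups, the heads are C5, G4, D4, A3: the pattern moves down a 4th.
Carrying on: E3 → B2.
From B2 the exact shape gives B2 A#2 F#2.

B2 A#2 F#2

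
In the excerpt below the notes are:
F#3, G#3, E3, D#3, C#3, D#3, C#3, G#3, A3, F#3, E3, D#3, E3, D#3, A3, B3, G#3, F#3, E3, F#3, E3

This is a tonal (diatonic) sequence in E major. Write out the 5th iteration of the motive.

C#4 D#4 B3 A3 G#3 A3 G#3

With a 7-note motive the entries are F#3, G#3, A3, each up a 2nd from the previous.
Continuing the starts: B3 → C#4.
From C#4 the diatonic shape gives C#4 D#4 B3 A3 G#3 A3 G#3.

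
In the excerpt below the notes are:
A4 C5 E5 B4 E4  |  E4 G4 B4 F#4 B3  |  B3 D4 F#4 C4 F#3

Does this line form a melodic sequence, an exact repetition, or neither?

Each 5-note cell is the previous one transposed down a 4th.

sequence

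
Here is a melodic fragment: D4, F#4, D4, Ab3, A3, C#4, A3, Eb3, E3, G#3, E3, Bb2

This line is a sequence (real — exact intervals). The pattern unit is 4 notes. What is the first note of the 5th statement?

The 4-note cells begin on D4, A3, E3 — each down a 4th from the last.
Extending the heads down a 4th: B2 → F#2.

F#2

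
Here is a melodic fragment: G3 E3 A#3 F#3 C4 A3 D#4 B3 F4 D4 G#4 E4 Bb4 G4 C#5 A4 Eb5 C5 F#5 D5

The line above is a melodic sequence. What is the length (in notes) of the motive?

4

There are 20 notes; a 4-note unit gives 5 cells:
G3 E3 A#3 F#3 | C4 A3 D#4 B3 | F4 D4 G#4 E4 | Bb4 G4 C#5 A4 | Eb5 C5 F#5 D5
Every group is a transposition up a 4th of the one before; no shorter unit works.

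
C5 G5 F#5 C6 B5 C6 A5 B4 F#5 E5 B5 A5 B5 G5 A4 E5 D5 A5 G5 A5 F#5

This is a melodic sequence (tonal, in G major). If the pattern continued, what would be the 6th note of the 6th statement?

E5

With 7-note cells, note 6 of each statement runs C6, B5, A5.
Each moves down a 2nd. Continuing: G5 → F#5 → E5.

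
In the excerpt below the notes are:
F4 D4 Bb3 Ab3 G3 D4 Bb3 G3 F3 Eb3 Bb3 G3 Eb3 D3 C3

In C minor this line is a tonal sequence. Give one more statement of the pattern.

With a 5-note motive the entries are F4, D4, Bb3, each down a 3rd from the previous.
From G3 the diatonic shape gives G3 Eb3 C3 Bb2 Ab2.

G3 Eb3 C3 Bb2 Ab2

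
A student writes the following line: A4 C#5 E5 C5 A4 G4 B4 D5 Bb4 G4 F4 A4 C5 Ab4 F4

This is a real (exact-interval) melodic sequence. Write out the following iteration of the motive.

Eb4 G4 Bb4 Gb4 Eb4

The 5-note cells begin on A4, G4, F4 — each down a 2nd from the last.
So cell 4 is Eb4 G4 Bb4 Gb4 Eb4.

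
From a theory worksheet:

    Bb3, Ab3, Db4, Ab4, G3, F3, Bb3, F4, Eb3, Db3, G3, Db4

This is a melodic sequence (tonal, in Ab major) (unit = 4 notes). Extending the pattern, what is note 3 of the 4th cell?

The unit is 4 notes. Position-3 pitches of the 3 shown cells: Db4, Bb3, G3.
One more down a 3rd gives Eb3.

Eb3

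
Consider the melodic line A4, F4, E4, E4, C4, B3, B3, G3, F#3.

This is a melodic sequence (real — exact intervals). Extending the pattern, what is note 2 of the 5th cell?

A2

The unit is 3 notes. Position-2 pitches of the 3 shown cells: F4, C4, G3.
Each moves down a 4th. Continuing: D3 → A2.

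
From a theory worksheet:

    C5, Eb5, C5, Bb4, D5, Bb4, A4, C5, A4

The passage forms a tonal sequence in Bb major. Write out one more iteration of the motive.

With a 3-note motive the entries are C5, Bb4, A4, each down a 2nd from the previous.
Statement 4 starts on G4 and keeps the same diatonic contour: G4 Bb4 G4.

G4 Bb4 G4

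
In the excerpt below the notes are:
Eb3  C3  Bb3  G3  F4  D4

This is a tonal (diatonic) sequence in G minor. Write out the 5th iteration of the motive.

G5 Eb5

The 2-note cells begin on Eb3, Bb3, F4 — each up a 5th from the last.
Carrying on: C5 → G5.
So cell 5 is G5 Eb5.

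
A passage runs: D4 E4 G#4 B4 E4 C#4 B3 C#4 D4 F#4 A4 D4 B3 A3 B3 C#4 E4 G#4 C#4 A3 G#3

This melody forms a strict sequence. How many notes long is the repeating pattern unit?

Try groups of 7 (3 cells in 21 notes):
D4 E4 G#4 B4 E4 C#4 B3 | C#4 D4 F#4 A4 D4 B3 A3 | B3 C#4 E4 G#4 C#4 A3 G#3
That's a consistent down a 2nd shift per cell, and no other grouping gives one.

7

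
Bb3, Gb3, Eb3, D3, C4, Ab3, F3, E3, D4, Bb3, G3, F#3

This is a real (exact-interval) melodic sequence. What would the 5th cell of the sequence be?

F#4 D4 B3 A#3

Taking 4-note groups, the heads are Bb3, C4, D4: the pattern moves up a 2nd.
Carrying on: E4 → F#4.
From F#4 the exact shape gives F#4 D4 B3 A#3.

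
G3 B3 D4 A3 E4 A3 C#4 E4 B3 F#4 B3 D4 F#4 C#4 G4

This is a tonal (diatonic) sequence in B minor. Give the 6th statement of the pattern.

With a 5-note motive the entries are G3, A3, B3, each up a 2nd from the previous.
Extending up a 2nd: C#4 → D4 → E4.
So cell 6 is E4 G4 B4 F#4 C#5.

E4 G4 B4 F#4 C#5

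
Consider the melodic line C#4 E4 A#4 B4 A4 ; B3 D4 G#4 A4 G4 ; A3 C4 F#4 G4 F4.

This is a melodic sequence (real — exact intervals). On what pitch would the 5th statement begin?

F3

With a 5-note motive the entries are C#4, B3, A3, each down a 2nd from the previous.
Extending the heads down a 2nd: G3 → F3.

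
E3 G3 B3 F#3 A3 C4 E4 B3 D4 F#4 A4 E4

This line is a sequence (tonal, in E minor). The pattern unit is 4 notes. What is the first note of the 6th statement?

F#5

With a 4-note motive the entries are E3, A3, D4, each up a 4th from the previous.
Continuing: G4 → C5 → F#5. Statement 6 starts on F#5.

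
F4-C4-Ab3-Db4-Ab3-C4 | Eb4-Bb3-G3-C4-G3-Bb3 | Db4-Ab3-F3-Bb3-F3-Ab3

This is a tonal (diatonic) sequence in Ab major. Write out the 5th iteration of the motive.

Bb3 F3 Db3 G3 Db3 F3

Taking 6-note groups, the heads are F4, Eb4, Db4: the pattern moves down a 2nd.
Extending down a 2nd: C4 → Bb3.
From Bb3 the diatonic shape gives Bb3 F3 Db3 G3 Db3 F3.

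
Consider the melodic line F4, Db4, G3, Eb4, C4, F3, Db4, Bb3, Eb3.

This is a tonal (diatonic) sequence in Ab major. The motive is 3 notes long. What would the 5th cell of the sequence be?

Bb3 G3 C3

With a 3-note motive the entries are F4, Eb4, Db4, each down a 2nd from the previous.
Extending down a 2nd: C4 → Bb3.
From Bb3 the diatonic shape gives Bb3 G3 C3.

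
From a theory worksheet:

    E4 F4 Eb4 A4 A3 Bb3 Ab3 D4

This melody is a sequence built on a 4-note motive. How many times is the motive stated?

2

8 notes in groups of 4 gives 8/4 = 2 statements.
Starts: E4, A3 — each down a 5th.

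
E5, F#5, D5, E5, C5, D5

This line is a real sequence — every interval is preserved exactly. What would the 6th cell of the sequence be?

Taking 2-note groups, the heads are E5, D5, C5: the pattern moves down a 2nd.
Extending down a 2nd: Bb4 → Ab4 → Gb4.
Statement 6 starts on Gb4 and keeps the same exact contour: Gb4 Ab4.

Gb4 Ab4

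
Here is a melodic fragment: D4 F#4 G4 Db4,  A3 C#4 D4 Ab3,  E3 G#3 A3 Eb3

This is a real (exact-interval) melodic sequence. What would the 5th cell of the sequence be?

F#2 A#2 B2 F2

With a 4-note motive the entries are D4, A3, E3, each down a 4th from the previous.
Carrying on: B2 → F#2.
Statement 5 starts on F#2 and keeps the same exact contour: F#2 A#2 B2 F2.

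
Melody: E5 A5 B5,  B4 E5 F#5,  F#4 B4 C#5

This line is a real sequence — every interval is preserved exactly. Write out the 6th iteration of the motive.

D#3 G#3 A#3

The 3-note cells begin on E5, B4, F#4 — each down a 4th from the last.
Continuing the starts: C#4 → G#3 → D#3.
From D#3 the exact shape gives D#3 G#3 A#3.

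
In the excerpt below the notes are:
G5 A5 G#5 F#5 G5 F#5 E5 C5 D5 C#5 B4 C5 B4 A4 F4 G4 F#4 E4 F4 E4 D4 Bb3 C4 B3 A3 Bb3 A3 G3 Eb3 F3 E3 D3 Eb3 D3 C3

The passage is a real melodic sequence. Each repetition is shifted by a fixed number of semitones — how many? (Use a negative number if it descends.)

-7

With a 7-note motive the entries are G5, C5, F4, Bb3, Eb3, each down a 5th from the previous.
G5 to C5 spans -7 semitones.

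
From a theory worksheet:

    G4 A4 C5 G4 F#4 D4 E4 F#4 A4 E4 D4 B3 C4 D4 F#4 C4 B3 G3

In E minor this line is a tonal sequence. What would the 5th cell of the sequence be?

Unit = 6 notes; the statements start on G4, E4, C4, moving down a 3rd each time.
Continuing the starts: A3 → F#3.
Statement 5 starts on F#3 and keeps the same diatonic contour: F#3 G3 B3 F#3 E3 C3.

F#3 G3 B3 F#3 E3 C3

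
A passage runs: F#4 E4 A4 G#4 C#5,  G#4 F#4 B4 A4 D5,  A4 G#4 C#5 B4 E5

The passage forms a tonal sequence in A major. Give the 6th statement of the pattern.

D5 C#5 F#5 E5 A5

Unit = 5 notes; the statements start on F#4, G#4, A4, moving up a 2nd each time.
Extending up a 2nd: B4 → C#5 → D5.
So cell 6 is D5 C#5 F#5 E5 A5.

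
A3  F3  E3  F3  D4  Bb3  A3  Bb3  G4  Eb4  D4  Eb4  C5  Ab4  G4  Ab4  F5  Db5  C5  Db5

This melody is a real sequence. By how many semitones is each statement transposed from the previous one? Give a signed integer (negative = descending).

5

Unit = 4 notes; the statements start on A3, D4, G4, C5, F5, moving up a 4th each time.
A3 to D4 spans +5 semitones.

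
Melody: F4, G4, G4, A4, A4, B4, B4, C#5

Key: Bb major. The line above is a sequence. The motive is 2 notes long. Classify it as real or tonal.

Each cell has the same semitone pattern (2,) — intervals are preserved exactly.
And B4 lies outside Bb major, so the sequence is real rather than tonal.

real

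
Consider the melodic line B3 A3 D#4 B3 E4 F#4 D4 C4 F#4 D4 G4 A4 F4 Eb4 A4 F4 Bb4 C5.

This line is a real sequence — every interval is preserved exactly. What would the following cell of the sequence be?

Taking 6-note groups, the heads are B3, D4, F4: the pattern moves up a 3rd.
From Ab4 the exact shape gives Ab4 Gb4 C5 Ab4 Db5 Eb5.

Ab4 Gb4 C5 Ab4 Db5 Eb5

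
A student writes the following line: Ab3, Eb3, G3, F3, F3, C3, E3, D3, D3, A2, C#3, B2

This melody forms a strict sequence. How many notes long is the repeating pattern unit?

There are 12 notes; a 4-note unit gives 3 cells:
Ab3 Eb3 G3 F3 | F3 C3 E3 D3 | D3 A2 C#3 B2
Every group is a transposition down a 3rd of the one before; no shorter unit works.

4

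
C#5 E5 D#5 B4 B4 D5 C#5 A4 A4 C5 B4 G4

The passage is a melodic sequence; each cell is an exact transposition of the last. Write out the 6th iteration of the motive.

Eb4 Gb4 F4 Db4

With a 4-note motive the entries are C#5, B4, A4, each down a 2nd from the previous.
Continuing the starts: G4 → F4 → Eb4.
From Eb4 the exact shape gives Eb4 Gb4 F4 Db4.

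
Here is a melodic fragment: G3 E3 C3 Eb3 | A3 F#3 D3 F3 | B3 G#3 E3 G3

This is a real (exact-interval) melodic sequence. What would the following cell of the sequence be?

C#4 A#3 F#3 A3

Unit = 4 notes; the statements start on G3, A3, B3, moving up a 2nd each time.
From C#4 the exact shape gives C#4 A#3 F#3 A3.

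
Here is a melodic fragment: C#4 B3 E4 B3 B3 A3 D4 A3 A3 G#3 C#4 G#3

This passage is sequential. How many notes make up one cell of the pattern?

4

There are 12 notes; a 4-note unit gives 3 cells:
C#4 B3 E4 B3 | B3 A3 D4 A3 | A3 G#3 C#4 G#3
Every group is a transposition down a 2nd of the one before; no shorter unit works.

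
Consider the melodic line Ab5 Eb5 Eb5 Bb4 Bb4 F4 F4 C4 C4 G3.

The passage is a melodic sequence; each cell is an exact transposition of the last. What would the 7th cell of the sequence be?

With a 2-note motive the entries are Ab5, Eb5, Bb4, F4, C4, each down a 4th from the previous.
Carrying on: G3 → D3.
From D3 the exact shape gives D3 A2.

D3 A2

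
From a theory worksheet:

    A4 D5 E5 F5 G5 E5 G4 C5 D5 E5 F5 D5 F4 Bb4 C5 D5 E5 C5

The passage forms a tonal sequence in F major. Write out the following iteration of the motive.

E4 A4 Bb4 C5 D5 Bb4

Unit = 6 notes; the statements start on A4, G4, F4, moving down a 2nd each time.
Statement 4 starts on E4 and keeps the same diatonic contour: E4 A4 Bb4 C5 D5 Bb4.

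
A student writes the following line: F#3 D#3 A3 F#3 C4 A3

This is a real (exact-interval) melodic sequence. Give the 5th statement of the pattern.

With a 2-note motive the entries are F#3, A3, C4, each up a 3rd from the previous.
Continuing the starts: Eb4 → Gb4.
Statement 5 starts on Gb4 and keeps the same exact contour: Gb4 Eb4.

Gb4 Eb4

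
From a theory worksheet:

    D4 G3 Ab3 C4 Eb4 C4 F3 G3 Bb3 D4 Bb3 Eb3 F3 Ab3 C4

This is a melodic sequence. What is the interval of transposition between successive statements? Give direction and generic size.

down a 2nd

Taking 5-note groups, the heads are D4, C4, Bb3: the pattern moves down a 2nd.
From D4 to C4: down a 2nd.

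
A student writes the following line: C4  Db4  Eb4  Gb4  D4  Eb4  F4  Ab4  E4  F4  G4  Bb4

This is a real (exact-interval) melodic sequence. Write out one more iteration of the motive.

F#4 G4 A4 C5

With a 4-note motive the entries are C4, D4, E4, each up a 2nd from the previous.
Statement 4 starts on F#4 and keeps the same exact contour: F#4 G4 A4 C5.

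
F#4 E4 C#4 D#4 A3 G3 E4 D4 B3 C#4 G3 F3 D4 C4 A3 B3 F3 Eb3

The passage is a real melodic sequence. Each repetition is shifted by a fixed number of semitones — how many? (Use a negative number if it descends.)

-2

Taking 6-note groups, the heads are F#4, E4, D4: the pattern moves down a 2nd.
F#4→E4 is 64 − 66 = -2 semitones.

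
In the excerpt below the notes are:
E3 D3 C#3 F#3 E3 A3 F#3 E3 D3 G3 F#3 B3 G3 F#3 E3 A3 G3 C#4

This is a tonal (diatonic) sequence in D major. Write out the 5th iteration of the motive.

B3 A3 G3 C#4 B3 E4

Unit = 6 notes; the statements start on E3, F#3, G3, moving up a 2nd each time.
Carrying on: A3 → B3.
Statement 5 starts on B3 and keeps the same diatonic contour: B3 A3 G3 C#4 B3 E4.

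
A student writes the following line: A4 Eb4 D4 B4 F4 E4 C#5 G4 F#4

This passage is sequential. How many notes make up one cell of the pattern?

There are 9 notes; a 3-note unit gives 3 cells:
A4 Eb4 D4 | B4 F4 E4 | C#5 G4 F#4
Every group is a transposition up a 2nd of the one before; no shorter unit works.

3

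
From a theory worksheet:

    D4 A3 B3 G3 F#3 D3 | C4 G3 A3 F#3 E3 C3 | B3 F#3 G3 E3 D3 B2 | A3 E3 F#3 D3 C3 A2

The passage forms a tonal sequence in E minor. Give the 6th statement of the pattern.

Taking 6-note groups, the heads are D4, C4, B3, A3: the pattern moves down a 2nd.
Continuing the starts: G3 → F#3.
So cell 6 is F#3 C3 D3 B2 A2 F#2.

F#3 C3 D3 B2 A2 F#2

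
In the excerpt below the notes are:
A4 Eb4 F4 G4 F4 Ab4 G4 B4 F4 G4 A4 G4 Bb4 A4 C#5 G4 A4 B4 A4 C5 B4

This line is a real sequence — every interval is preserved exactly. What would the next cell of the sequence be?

D#5 A4 B4 C#5 B4 D5 C#5

Unit = 7 notes; the statements start on A4, B4, C#5, moving up a 2nd each time.
Statement 4 starts on D#5 and keeps the same exact contour: D#5 A4 B4 C#5 B4 D5 C#5.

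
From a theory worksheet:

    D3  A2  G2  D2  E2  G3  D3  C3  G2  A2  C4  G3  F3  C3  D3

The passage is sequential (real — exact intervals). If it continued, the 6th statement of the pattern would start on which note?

Eb5

The 5-note cells begin on D3, G3, C4 — each up a 4th from the last.
Continuing: F4 → Bb4 → Eb5. Statement 6 starts on Eb5.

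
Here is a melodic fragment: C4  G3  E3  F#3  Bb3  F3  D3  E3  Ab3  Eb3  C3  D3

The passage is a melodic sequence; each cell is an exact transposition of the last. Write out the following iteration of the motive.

With a 4-note motive the entries are C4, Bb3, Ab3, each down a 2nd from the previous.
Statement 4 starts on Gb3 and keeps the same exact contour: Gb3 Db3 Bb2 C3.

Gb3 Db3 Bb2 C3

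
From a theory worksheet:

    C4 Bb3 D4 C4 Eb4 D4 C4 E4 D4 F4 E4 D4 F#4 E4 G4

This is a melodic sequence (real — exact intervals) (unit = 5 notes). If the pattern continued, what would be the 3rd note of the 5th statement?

With 5-note cells, note 3 of each statement runs D4, E4, F#4.
Extending up a 2nd: G#4 → A#4.

A#4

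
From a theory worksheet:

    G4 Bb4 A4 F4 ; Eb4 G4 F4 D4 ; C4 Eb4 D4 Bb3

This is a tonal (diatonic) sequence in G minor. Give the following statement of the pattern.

Unit = 4 notes; the statements start on G4, Eb4, C4, moving down a 3rd each time.
Statement 4 starts on A3 and keeps the same diatonic contour: A3 C4 Bb3 G3.

A3 C4 Bb3 G3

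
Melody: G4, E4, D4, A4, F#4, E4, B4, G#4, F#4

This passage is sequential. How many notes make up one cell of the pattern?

3

There are 9 notes; a 3-note unit gives 3 cells:
G4 E4 D4 | A4 F#4 E4 | B4 G#4 F#4
Every group is a transposition up a 2nd of the one before; no shorter unit works.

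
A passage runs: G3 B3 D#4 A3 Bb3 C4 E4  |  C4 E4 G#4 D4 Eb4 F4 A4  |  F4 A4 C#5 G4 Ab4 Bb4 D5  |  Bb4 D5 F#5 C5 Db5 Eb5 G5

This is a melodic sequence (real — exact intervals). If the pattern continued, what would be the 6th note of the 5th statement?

Ab5

Grouping in 7s, the 6th note of each cell is C4, F4, Bb4, Eb5.
Each moves up a 4th; the next is Ab5.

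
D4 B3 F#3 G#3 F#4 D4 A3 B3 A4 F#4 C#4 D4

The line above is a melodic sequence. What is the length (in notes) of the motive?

4

There are 12 notes; a 4-note unit gives 3 cells:
D4 B3 F#3 G#3 | F#4 D4 A3 B3 | A4 F#4 C#4 D4
Every group is a transposition up a 3rd of the one before; no shorter unit works.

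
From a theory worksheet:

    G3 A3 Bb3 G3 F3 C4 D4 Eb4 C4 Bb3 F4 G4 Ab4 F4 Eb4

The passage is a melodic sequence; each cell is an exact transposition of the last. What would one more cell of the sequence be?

Unit = 5 notes; the statements start on G3, C4, F4, moving up a 4th each time.
So cell 4 is Bb4 C5 Db5 Bb4 Ab4.

Bb4 C5 Db5 Bb4 Ab4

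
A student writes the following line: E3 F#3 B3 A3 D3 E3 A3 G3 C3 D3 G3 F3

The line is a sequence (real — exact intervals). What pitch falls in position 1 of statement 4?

The unit is 4 notes. Position-1 pitches of the 3 shown cells: E3, D3, C3.
One more down a 2nd gives Bb2.

Bb2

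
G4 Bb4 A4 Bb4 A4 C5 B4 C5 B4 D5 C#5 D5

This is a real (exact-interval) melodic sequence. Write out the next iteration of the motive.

C#5 E5 D#5 E5

Taking 4-note groups, the heads are G4, A4, B4: the pattern moves up a 2nd.
From C#5 the exact shape gives C#5 E5 D#5 E5.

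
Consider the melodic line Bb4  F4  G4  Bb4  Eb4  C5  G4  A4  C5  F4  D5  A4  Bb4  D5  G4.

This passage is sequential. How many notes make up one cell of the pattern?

5

Try groups of 5 (3 cells in 15 notes):
Bb4 F4 G4 Bb4 Eb4 | C5 G4 A4 C5 F4 | D5 A4 Bb4 D5 G4
That's a consistent up a 2nd shift per cell, and no other grouping gives one.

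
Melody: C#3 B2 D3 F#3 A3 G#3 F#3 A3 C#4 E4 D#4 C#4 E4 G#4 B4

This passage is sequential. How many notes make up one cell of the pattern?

5

Try groups of 5 (3 cells in 15 notes):
C#3 B2 D3 F#3 A3 | G#3 F#3 A3 C#4 E4 | D#4 C#4 E4 G#4 B4
Every group is a transposition up a 5th of the one before; no shorter unit works.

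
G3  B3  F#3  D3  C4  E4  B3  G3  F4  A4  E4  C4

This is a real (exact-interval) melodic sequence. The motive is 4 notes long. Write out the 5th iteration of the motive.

Eb5 G5 D5 Bb4

The 4-note cells begin on G3, C4, F4 — each up a 4th from the last.
Continuing the starts: Bb4 → Eb5.
From Eb5 the exact shape gives Eb5 G5 D5 Bb4.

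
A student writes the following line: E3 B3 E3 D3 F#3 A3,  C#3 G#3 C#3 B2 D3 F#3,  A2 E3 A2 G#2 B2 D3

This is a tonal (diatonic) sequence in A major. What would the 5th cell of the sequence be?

D2 A2 D2 C#2 E2 G#2

The 6-note cells begin on E3, C#3, A2 — each down a 3rd from the last.
Extending down a 3rd: F#2 → D2.
Statement 5 starts on D2 and keeps the same diatonic contour: D2 A2 D2 C#2 E2 G#2.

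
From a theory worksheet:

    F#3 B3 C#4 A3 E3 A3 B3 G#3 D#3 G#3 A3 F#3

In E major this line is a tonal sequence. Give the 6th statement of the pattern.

A2 D#3 E3 C#3

Unit = 4 notes; the statements start on F#3, E3, D#3, moving down a 2nd each time.
Carrying on: C#3 → B2 → A2.
From A2 the diatonic shape gives A2 D#3 E3 C#3.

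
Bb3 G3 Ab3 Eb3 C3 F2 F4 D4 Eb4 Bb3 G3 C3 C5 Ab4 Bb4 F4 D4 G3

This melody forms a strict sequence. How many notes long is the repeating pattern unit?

Try groups of 6 (3 cells in 18 notes):
Bb3 G3 Ab3 Eb3 C3 F2 | F4 D4 Eb4 Bb3 G3 C3 | C5 Ab4 Bb4 F4 D4 G3
Every group is a transposition up a 5th of the one before; no shorter unit works.

6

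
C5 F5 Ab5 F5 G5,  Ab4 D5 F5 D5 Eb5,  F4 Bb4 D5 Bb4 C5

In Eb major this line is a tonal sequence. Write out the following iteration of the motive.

D4 G4 Bb4 G4 Ab4

Unit = 5 notes; the statements start on C5, Ab4, F4, moving down a 3rd each time.
From D4 the diatonic shape gives D4 G4 Bb4 G4 Ab4.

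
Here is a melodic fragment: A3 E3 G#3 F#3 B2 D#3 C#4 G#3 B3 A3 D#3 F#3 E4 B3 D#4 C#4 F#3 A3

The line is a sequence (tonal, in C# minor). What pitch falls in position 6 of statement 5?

The unit is 6 notes. Position-6 pitches of the 3 shown cells: D#3, F#3, A3.
Carrying that up a 3rd forward: C#4 → E4.

E4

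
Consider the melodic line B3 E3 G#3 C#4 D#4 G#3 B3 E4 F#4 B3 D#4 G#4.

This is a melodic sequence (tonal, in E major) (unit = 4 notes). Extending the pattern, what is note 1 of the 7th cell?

G#5

With 4-note cells, note 1 of each statement runs B3, D#4, F#4.
Carrying that up a 3rd forward: A4 → C#5 → E5 → G#5.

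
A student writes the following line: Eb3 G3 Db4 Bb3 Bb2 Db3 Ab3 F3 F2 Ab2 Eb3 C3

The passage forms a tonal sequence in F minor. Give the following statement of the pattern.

With a 4-note motive the entries are Eb3, Bb2, F2, each down a 4th from the previous.
From C2 the diatonic shape gives C2 Eb2 Bb2 G2.

C2 Eb2 Bb2 G2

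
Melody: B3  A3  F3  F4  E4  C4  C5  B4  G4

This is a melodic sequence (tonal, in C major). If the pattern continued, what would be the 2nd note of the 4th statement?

Grouping in 3s, the 2nd note of each cell is A3, E4, B4.
From B4, up a 5th gives F5.

F5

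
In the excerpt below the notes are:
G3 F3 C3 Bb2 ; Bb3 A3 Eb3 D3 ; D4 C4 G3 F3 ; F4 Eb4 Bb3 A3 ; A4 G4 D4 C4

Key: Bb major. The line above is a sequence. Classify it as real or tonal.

Every note is diatonic to Bb major.
Cell 1 has -2 semitones from note 1 to 2, but cell 2 has -1 — the interval quality changes while the contour stays the same, which is the hallmark of a tonal sequence.

tonal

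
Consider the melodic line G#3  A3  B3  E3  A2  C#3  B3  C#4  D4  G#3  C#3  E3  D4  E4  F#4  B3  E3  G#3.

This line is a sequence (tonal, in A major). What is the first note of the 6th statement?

Taking 6-note groups, the heads are G#3, B3, D4: the pattern moves up a 3rd.
Extending the heads up a 3rd: F#4 → A4 → C#5.

C#5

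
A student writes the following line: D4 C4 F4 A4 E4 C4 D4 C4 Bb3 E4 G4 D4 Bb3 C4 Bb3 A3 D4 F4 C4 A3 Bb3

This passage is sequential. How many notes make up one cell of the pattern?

There are 21 notes; a 7-note unit gives 3 cells:
D4 C4 F4 A4 E4 C4 D4 | C4 Bb3 E4 G4 D4 Bb3 C4 | Bb3 A3 D4 F4 C4 A3 Bb3
Each cell is the previous one down a 2nd — so the unit is 7 notes.

7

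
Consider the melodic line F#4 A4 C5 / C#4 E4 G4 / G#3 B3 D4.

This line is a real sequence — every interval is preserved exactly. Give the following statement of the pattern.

D#3 F#3 A3

The 3-note cells begin on F#4, C#4, G#3 — each down a 4th from the last.
From D#3 the exact shape gives D#3 F#3 A3.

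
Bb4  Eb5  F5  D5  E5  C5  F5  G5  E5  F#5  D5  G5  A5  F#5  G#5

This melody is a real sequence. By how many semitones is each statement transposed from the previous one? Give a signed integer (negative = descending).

2

Taking 5-note groups, the heads are Bb4, C5, D5: the pattern moves up a 2nd.
Counting half-steps from Bb4 to C5: 2.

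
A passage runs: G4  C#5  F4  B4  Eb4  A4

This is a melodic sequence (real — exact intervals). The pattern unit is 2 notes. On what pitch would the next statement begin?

Db4

Taking 2-note groups, the heads are G4, F4, Eb4: the pattern moves down a 2nd.
One more step down a 2nd gives Db4.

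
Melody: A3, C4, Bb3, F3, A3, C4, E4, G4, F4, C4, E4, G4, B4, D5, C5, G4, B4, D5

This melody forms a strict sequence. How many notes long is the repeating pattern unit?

There are 18 notes; a 6-note unit gives 3 cells:
A3 C4 Bb3 F3 A3 C4 | E4 G4 F4 C4 E4 G4 | B4 D5 C5 G4 B4 D5
That's a consistent up a 5th shift per cell, and no other grouping gives one.

6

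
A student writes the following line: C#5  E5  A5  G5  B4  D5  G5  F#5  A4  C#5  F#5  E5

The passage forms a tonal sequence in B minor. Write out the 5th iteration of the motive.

With a 4-note motive the entries are C#5, B4, A4, each down a 2nd from the previous.
Carrying on: G4 → F#4.
From F#4 the diatonic shape gives F#4 A4 D5 C#5.

F#4 A4 D5 C#5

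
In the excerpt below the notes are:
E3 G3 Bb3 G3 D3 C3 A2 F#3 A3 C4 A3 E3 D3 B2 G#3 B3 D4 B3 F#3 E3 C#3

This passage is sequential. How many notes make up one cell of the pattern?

There are 21 notes; a 7-note unit gives 3 cells:
E3 G3 Bb3 G3 D3 C3 A2 | F#3 A3 C4 A3 E3 D3 B2 | G#3 B3 D4 B3 F#3 E3 C#3
That's a consistent up a 2nd shift per cell, and no other grouping gives one.

7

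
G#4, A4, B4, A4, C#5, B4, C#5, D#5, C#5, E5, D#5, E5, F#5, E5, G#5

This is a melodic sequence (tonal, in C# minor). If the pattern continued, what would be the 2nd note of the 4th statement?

Grouping in 5s, the 2nd note of each cell is A4, C#5, E5.
One more up a 3rd gives G#5.

G#5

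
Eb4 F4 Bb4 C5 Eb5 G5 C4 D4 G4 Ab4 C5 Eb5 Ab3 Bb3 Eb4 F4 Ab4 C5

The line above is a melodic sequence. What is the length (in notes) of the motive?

18 notes total. Splitting into 3 groups of 6:
Eb4 F4 Bb4 C5 Eb5 G5 | C4 D4 G4 Ab4 C5 Eb5 | Ab3 Bb3 Eb4 F4 Ab4 C5
Each cell is the previous one down a 3rd — so the unit is 6 notes.

6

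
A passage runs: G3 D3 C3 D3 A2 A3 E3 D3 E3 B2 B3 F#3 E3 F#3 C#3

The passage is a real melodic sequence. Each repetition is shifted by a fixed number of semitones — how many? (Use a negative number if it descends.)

The 5-note cells begin on G3, A3, B3 — each up a 2nd from the last.
G3→A3 is 57 − 55 = 2 semitones.

2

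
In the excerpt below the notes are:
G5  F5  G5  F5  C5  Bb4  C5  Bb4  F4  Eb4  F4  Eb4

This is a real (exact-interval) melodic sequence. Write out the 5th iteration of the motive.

With a 4-note motive the entries are G5, C5, F4, each down a 5th from the previous.
Extending down a 5th: Bb3 → Eb3.
So cell 5 is Eb3 Db3 Eb3 Db3.

Eb3 Db3 Eb3 Db3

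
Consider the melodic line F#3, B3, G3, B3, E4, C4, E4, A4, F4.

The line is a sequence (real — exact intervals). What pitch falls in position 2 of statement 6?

Grouping in 3s, the 2nd note of each cell is B3, E4, A4.
Extending up a 4th: D5 → G5 → C6.

C6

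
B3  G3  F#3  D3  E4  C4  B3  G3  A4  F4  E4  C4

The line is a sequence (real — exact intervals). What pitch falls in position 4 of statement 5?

The unit is 4 notes. Position-4 pitches of the 3 shown cells: D3, G3, C4.
Extending up a 4th: F4 → Bb4.

Bb4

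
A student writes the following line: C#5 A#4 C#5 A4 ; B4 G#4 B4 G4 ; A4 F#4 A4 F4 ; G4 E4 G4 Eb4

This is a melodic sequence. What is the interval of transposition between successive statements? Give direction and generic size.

down a 2nd

With a 4-note motive the entries are C#5, B4, A4, G4, each down a 2nd from the previous.
C#5 to B4 is down a 2nd.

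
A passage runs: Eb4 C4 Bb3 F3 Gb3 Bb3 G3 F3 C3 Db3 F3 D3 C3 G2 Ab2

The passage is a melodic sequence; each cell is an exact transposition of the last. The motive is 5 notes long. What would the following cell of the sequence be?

Taking 5-note groups, the heads are Eb4, Bb3, F3: the pattern moves down a 4th.
Statement 4 starts on C3 and keeps the same exact contour: C3 A2 G2 D2 Eb2.

C3 A2 G2 D2 Eb2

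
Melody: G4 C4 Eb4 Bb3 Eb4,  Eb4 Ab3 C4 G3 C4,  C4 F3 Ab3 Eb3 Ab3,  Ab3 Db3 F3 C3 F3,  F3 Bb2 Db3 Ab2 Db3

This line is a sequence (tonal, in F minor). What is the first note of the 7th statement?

Bb2

With a 5-note motive the entries are G4, Eb4, C4, Ab3, F3, each down a 3rd from the previous.
Extending the heads down a 3rd: Db3 → Bb2.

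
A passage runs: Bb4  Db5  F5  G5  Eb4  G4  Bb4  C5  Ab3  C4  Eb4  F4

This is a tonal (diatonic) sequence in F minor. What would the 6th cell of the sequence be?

Unit = 4 notes; the statements start on Bb4, Eb4, Ab3, moving down a 5th each time.
Extending down a 5th: Db3 → G2 → C2.
From C2 the diatonic shape gives C2 Eb2 G2 Ab2.

C2 Eb2 G2 Ab2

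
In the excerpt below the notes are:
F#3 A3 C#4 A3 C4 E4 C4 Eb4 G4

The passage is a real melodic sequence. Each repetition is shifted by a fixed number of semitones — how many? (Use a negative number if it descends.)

3

Unit = 3 notes; the statements start on F#3, A3, C4, moving up a 3rd each time.
F#3→A3 is 57 − 54 = 3 semitones.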